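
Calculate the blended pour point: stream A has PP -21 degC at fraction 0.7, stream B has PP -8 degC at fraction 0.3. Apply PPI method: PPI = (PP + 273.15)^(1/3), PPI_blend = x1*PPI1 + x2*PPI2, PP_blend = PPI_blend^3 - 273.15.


PPI_1 = (-21 + 273.15)^(1/3) = 6.317613
PPI_2 = (-8 + 273.15)^(1/3) = 6.42437
PPI_blend = 0.7 * 6.317613 + 0.3 * 6.42437 = 6.34964
PP_blend = 6.34964^3 - 273.15 = 256.0043 - 273.15 = -17.15

-17.15 degC


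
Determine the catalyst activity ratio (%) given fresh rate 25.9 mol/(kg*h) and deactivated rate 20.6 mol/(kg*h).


Activity (%) = (rate_used / rate_fresh) * 100
rate_used = 20.6, rate_fresh = 25.9
= (20.6 / 25.9) * 100
= 0.7954 * 100 = 79.54

79.54 %


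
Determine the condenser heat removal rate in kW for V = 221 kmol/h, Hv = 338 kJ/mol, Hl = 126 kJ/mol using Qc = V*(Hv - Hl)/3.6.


Qc = 221 * (338 - 126) / 3.6 = 221 * 212 / 3.6 = 13010

13010 kW


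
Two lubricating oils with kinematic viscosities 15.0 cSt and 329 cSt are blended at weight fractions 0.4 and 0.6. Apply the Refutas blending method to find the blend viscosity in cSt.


Refutas method: VBN_i = 14.534*ln(ln(visc_i + 0.8)) + 10.975, blended linearly by mass fraction; since VBN is linear in VBI_i = ln(ln(visc_i + 0.8)) and the fractions sum to 1, blend VBI directly: visc = exp(exp(VBI_blend)) - 0.8
VBI_1 = ln(ln(15.0 + 0.8)) = 1.01523
VBI_2 = ln(ln(329 + 0.8)) = 1.7576
VBI_blend = 0.4 * 1.01523 + 0.6 * 1.7576 = 1.46065
visc_blend = exp(exp(1.46065)) - 0.8 = 73.55

73.55 cSt


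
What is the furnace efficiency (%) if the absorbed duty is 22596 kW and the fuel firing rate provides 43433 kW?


Furnace efficiency = Q_absorbed / Q_fuel * 100
= 22596 / 43433 * 100 = 52.02

52.02 %


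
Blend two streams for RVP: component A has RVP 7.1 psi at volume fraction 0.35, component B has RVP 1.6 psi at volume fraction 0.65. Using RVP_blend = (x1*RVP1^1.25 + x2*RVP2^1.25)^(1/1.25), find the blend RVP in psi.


Chevron index: RVP_blend = (sum xi*RVPi^1.25)^(1/1.25)
RVP^1.25 terms: 0.35 * 7.1^1.25 + 0.65 * 1.6^1.25 = 5.22607
RVP_blend = 5.22607^(1/1.25) = 3.754

3.754 psi


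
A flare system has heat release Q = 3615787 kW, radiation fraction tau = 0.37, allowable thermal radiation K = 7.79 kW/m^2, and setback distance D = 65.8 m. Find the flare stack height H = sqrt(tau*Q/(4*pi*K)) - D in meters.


tau*Q/(4*pi*K) = 0.37 * 3615787 / (4 * pi * 7.79) = 13666.5
sqrt(13666.5) = 116.904
H = 116.904 - 65.8 = 51.10

51.10 m


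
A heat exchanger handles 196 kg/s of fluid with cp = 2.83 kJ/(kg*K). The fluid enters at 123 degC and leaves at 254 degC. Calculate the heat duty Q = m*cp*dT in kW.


Q = m_dot * cp * delta_T
delta_T = 254 - 123 = 131 K
Q = 196 * 2.83 * 131
= 554.68 * 131
= 72663.08 kW

72663.08 kW


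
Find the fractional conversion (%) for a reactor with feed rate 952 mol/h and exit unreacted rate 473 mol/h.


X = (F_in - F_out) / F_in * 100
Moles reacted = 952 - 473 = 479
X = 479 / 952 * 100
= 0.5032 * 100
= 50.32 %

50.32 %


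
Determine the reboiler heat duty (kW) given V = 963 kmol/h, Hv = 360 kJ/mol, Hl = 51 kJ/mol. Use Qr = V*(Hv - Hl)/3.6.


Qr = 963 * (360 - 51) / 3.6 = 963 * 309 / 3.6 = 82660

82660 kW


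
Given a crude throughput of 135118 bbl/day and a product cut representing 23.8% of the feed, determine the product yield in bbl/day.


Crude throughput = 135118 bbl/day
Fraction yield = 23.8%
yield = throughput * fraction / 100
yield = 135118 * 23.8 / 100 = 32158.084

32158.084 bbl/day


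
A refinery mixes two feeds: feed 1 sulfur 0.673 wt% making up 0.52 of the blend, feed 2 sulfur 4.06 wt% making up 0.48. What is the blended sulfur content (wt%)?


Linear sulfur blending: S_blend = x1*S1 + x2*S2
Contribution 1: 0.52 * 0.673 = 0.34996 wt%
Contribution 2: 0.48 * 4.06 = 1.9488 wt%
S_blend = 0.34996 + 1.9488 = 2.29876

2.29876 wt%


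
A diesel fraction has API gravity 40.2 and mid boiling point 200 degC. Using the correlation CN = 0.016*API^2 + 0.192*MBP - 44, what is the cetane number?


CN = 0.016 * 40.2^2 + 0.192 * 200 - 44
CN = 25.85664 + 38.4 - 44 = 20.25664

20.25664


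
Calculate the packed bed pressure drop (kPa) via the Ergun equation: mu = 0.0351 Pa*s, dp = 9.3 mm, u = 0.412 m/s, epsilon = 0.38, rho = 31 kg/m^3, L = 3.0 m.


dp = 9.3 mm = 0.0093 m
Viscous term = 150*0.0351*0.412*(1-0.38)^2 / (0.0093^2*0.38^3) = 175696
Inertial term = 1.75*31*0.412^2*(1-0.38) / (0.0093*0.38^3) = 11188
dP/L = 175696 + 11188 = 186884 Pa/m
dP = 186884 * 3.0 / 1000 = 560.7 kPa

560.7 kPa


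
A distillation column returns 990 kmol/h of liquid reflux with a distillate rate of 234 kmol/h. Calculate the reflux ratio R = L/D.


Reflux ratio definition: R = L / D (liquid returned / distillate withdrawn)
L = 990 kmol/h, D = 234 kmol/h
R = 990 / 234 = 4.231

4.231


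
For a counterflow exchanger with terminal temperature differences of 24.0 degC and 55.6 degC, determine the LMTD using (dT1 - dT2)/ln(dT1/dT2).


LMTD = (dT1 - dT2) / ln(dT1/dT2)
= (24.0 - 55.6) / ln(24.0 / 55.6) = -31.6 / -0.840129 = 37.61

37.61 degC


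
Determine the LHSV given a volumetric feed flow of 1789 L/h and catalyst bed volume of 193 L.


LHSV = volumetric feed rate / catalyst volume
= 1789 L/h / 193 L
= 9.269 h^-1

9.269 h^-1


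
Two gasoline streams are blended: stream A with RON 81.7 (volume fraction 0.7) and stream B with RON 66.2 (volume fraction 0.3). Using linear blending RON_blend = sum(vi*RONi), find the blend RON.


Linear blending: RON_blend = sum(vi * RONi)
Contribution 1: 0.7 * 81.7 = 57.19
Contribution 2: 0.3 * 66.2 = 19.86
RON_blend = 57.19 + 19.86 = 77.05

77.05


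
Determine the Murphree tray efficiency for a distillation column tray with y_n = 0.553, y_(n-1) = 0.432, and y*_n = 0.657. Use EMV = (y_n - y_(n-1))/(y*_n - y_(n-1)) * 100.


Murphree vapor efficiency: EMV = (y_n - y_(n-1)) / (y*_n - y_(n-1)) * 100
EMV = (0.553 - 0.432) / (0.657 - 0.432) * 100 = 0.121 / 0.225 * 100 = 53.78

53.78 %


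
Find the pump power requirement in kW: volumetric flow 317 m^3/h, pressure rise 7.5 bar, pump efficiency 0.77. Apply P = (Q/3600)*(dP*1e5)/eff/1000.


Q = 317 / 3600 = 0.0880556 m^3/s
P = 0.0880556 * (7.5 * 1e5) / 0.77 / 1000 = 85.77

85.77 kW


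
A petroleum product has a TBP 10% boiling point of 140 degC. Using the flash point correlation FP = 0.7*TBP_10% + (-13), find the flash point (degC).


FP = 0.7 * 140 + (-13) = 85

85 degC


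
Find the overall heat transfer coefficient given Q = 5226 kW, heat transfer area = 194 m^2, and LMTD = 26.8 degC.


From Q = U*A*LMTD, U = Q / (A * LMTD)
U = 5226 / (194 * 26.8) = 5226 / 5199.2 = 1.005

1.005 kW/(m^2*K)


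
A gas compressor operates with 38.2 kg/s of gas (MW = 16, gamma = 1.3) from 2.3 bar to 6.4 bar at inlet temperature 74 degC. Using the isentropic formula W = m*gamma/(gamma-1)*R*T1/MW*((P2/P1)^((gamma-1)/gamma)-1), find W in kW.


Isentropic work: W = m*(gamma/(gamma-1))*(R*T1/MW)*((P2/P1)^((gamma-1)/gamma) - 1)
T1 = 74 + 273.15 = 347.15 K
Pressure ratio = 6.4 / 2.3 = 2.78261
Exponent = (1.3 - 1)/1.3 = 0.230769
(P2/P1)^exp - 1 = 2.78261^0.230769 - 1 = 0.266385
W = 38.2 * 1.3 / 0.3 * 8.314 * 347.15 / 16 * 0.266385 = 7954

7954 kW


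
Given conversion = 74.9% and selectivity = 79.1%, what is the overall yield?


Overall yield = conversion (%) * selectivity (%) / 100
Conversion = 74.9%, Selectivity = 79.1%
Y = 74.9 * 79.1 / 100
= 59.2459 %

59.2459 %


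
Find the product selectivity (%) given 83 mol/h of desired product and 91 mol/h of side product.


Selectivity = desired / (desired + undesired) * 100
Total products = 83 + 91 = 174 mol/h
S = 83 / 174 * 100
= 0.4770 * 100
= 47.70 %

47.70 %


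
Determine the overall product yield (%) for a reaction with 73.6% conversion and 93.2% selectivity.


Overall yield = conversion (%) * selectivity (%) / 100
Conversion = 73.6%, Selectivity = 93.2%
Y = 73.6 * 93.2 / 100
= 68.5952 %

68.5952 %


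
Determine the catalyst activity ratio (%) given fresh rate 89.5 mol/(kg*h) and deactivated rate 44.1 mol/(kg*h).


Activity (%) = (rate_used / rate_fresh) * 100
rate_used = 44.1, rate_fresh = 89.5
= (44.1 / 89.5) * 100
= 0.4927 * 100 = 49.27

49.27 %


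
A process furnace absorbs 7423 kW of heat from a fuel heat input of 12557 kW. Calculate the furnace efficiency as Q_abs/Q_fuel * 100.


Furnace efficiency = Q_absorbed / Q_fuel * 100
= 7423 / 12557 * 100 = 59.11

59.11 %


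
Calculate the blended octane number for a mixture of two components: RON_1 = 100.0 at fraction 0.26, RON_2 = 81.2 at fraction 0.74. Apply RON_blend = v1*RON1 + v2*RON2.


Linear blending: RON_blend = sum(vi * RONi)
Contribution 1: 0.26 * 100.0 = 26
Contribution 2: 0.74 * 81.2 = 60.088
RON_blend = 26 + 60.088 = 86.088

86.088


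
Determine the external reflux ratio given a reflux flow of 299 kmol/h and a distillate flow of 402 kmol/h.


Reflux ratio definition: R = L / D (liquid returned / distillate withdrawn)
L = 299 kmol/h, D = 402 kmol/h
R = 299 / 402 = 0.7438

0.7438


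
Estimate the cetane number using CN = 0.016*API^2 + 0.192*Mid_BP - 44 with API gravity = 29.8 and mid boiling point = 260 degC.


CN = 0.016 * 29.8^2 + 0.192 * 260 - 44
CN = 14.20864 + 49.92 - 44 = 20.12864

20.12864


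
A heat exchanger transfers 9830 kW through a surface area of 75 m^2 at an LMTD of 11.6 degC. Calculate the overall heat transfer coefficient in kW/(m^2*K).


From Q = U*A*LMTD, U = Q / (A * LMTD)
U = 9830 / (75 * 11.6) = 9830 / 870 = 11.30

11.30 kW/(m^2*K)


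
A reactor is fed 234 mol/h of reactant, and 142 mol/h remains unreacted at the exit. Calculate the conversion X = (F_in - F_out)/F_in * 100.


X = (F_in - F_out) / F_in * 100
Moles reacted = 234 - 142 = 92
X = 92 / 234 * 100
= 0.3932 * 100
= 39.32 %

39.32 %


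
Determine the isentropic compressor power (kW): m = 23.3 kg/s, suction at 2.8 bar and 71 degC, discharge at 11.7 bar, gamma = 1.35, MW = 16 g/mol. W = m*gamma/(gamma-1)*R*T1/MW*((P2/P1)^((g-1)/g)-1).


Isentropic work: W = m*(gamma/(gamma-1))*(R*T1/MW)*((P2/P1)^((gamma-1)/gamma) - 1)
T1 = 71 + 273.15 = 344.15 K
Pressure ratio = 11.7 / 2.8 = 4.17857
Exponent = (1.35 - 1)/1.35 = 0.259259
(P2/P1)^exp - 1 = 4.17857^0.259259 - 1 = 0.448795
W = 23.3 * 1.35 / 0.35 * 8.314 * 344.15 / 16 * 0.448795 = 7213

7213 kW


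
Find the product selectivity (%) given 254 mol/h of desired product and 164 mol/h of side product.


Selectivity = desired / (desired + undesired) * 100
Total products = 254 + 164 = 418 mol/h
S = 254 / 418 * 100
= 0.6077 * 100
= 60.77 %

60.77 %


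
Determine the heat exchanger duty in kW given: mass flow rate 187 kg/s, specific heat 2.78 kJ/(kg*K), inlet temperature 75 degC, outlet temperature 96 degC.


Q = m_dot * cp * delta_T
delta_T = 96 - 75 = 21 K
Q = 187 * 2.78 * 21
= 519.86 * 21
= 10917.06 kW

10917.06 kW


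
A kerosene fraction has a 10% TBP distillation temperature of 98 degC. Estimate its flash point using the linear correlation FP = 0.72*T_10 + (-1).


FP = 0.72 * 98 + (-1) = 69.56

69.56 degC


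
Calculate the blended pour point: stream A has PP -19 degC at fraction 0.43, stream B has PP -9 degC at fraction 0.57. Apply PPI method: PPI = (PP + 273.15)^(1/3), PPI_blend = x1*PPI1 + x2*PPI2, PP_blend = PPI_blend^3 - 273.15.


PPI_1 = (-19 + 273.15)^(1/3) = 6.334272
PPI_2 = (-9 + 273.15)^(1/3) = 6.416283
PPI_blend = 0.43 * 6.334272 + 0.57 * 6.416283 = 6.381018
PP_blend = 6.381018^3 - 273.15 = 259.8184 - 273.15 = -13.33

-13.33 degC


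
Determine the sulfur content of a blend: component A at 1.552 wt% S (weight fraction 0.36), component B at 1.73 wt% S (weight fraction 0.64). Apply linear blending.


Linear sulfur blending: S_blend = x1*S1 + x2*S2
Contribution 1: 0.36 * 1.552 = 0.55872 wt%
Contribution 2: 0.64 * 1.73 = 1.1072 wt%
S_blend = 0.55872 + 1.1072 = 1.66592

1.66592 wt%


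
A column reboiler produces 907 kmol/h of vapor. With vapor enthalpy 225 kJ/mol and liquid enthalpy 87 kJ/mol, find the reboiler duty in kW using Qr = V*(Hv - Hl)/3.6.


Qr = 907 * (225 - 87) / 3.6 = 907 * 138 / 3.6 = 34770

34770 kW


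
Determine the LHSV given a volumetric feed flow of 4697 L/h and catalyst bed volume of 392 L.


LHSV = volumetric feed rate / catalyst volume
= 4697 L/h / 392 L
= 11.98 h^-1

11.98 h^-1


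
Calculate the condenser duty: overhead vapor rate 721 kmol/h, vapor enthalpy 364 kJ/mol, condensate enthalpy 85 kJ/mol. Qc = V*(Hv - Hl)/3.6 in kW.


Qc = 721 * (364 - 85) / 3.6 = 721 * 279 / 3.6 = 55880

55880 kW


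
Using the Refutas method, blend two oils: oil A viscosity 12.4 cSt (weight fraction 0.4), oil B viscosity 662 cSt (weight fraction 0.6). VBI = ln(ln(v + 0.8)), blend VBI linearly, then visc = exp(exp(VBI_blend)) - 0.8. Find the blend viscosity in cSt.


Refutas method: VBN_i = 14.534*ln(ln(visc_i + 0.8)) + 10.975, blended linearly by mass fraction; since VBN is linear in VBI_i = ln(ln(visc_i + 0.8)) and the fractions sum to 1, blend VBI directly: visc = exp(exp(VBI_blend)) - 0.8
VBI_1 = ln(ln(12.4 + 0.8)) = 0.947873
VBI_2 = ln(ln(662 + 0.8)) = 1.87126
VBI_blend = 0.4 * 0.947873 + 0.6 * 1.87126 = 1.50191
visc_blend = exp(exp(1.50191)) - 0.8 = 88.34

88.34 cSt


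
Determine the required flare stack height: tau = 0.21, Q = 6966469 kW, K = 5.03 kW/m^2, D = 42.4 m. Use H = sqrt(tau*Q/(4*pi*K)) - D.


tau*Q/(4*pi*K) = 0.21 * 6966469 / (4 * pi * 5.03) = 23144.8
sqrt(23144.8) = 152.134
H = 152.134 - 42.4 = 109.7

109.7 m


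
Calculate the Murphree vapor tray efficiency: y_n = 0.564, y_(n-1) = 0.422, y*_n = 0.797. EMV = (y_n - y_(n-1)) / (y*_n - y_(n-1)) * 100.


Murphree vapor efficiency: EMV = (y_n - y_(n-1)) / (y*_n - y_(n-1)) * 100
EMV = (0.564 - 0.422) / (0.797 - 0.422) * 100 = 0.142 / 0.375 * 100 = 37.87

37.87 %


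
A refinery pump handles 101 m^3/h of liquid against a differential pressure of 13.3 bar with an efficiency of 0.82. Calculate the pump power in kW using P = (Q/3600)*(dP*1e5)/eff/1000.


Q = 101 / 3600 = 0.0280556 m^3/s
P = 0.0280556 * (13.3 * 1e5) / 0.82 / 1000 = 45.50

45.50 kW


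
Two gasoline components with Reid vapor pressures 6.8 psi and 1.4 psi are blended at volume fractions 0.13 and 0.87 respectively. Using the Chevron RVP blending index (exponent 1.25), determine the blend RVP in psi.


Chevron index: RVP_blend = (sum xi*RVPi^1.25)^(1/1.25)
RVP^1.25 terms: 0.13 * 6.8^1.25 + 0.87 * 1.4^1.25 = 2.7524
RVP_blend = 2.7524^(1/1.25) = 2.248

2.248 psi


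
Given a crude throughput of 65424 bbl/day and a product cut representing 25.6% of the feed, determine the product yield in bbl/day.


Crude throughput = 65424 bbl/day
Fraction yield = 25.6%
yield = throughput * fraction / 100
yield = 65424 * 25.6 / 100 = 16748.544

16748.544 bbl/day


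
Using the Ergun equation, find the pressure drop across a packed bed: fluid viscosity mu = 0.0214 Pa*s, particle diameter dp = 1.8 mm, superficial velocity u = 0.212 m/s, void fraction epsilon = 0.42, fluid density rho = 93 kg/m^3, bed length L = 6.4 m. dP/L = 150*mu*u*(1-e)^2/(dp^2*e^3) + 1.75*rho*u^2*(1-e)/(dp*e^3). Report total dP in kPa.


dp = 1.8 mm = 0.0018 m
Viscous term = 150*0.0214*0.212*(1-0.42)^2 / (0.0018^2*0.42^3) = 953683
Inertial term = 1.75*93*0.212^2*(1-0.42) / (0.0018*0.42^3) = 31812.7
dP/L = 953683 + 31812.7 = 985496 Pa/m
dP = 985496 * 6.4 / 1000 = 6307 kPa

6307 kPa


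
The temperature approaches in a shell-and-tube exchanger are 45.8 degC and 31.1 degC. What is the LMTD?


LMTD = (dT1 - dT2) / ln(dT1/dT2)
= (45.8 - 31.1) / ln(45.8 / 31.1) = 14.7 / 0.387076 = 37.98

37.98 degC


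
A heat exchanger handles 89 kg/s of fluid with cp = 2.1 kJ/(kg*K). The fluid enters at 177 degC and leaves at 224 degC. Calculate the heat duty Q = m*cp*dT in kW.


Q = m_dot * cp * delta_T
delta_T = 224 - 177 = 47 K
Q = 89 * 2.1 * 47
= 186.9 * 47
= 8784.3 kW

8784.3 kW


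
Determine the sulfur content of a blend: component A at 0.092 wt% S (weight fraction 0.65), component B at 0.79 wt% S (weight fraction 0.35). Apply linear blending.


Linear sulfur blending: S_blend = x1*S1 + x2*S2
Contribution 1: 0.65 * 0.092 = 0.0598 wt%
Contribution 2: 0.35 * 0.79 = 0.2765 wt%
S_blend = 0.0598 + 0.2765 = 0.3363

0.3363 wt%


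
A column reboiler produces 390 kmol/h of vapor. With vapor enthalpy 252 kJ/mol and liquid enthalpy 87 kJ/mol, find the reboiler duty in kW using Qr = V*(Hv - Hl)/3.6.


Qr = 390 * (252 - 87) / 3.6 = 390 * 165 / 3.6 = 17880

17880 kW


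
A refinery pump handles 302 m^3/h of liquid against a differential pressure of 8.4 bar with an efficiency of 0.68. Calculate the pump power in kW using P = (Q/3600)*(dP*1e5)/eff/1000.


Q = 302 / 3600 = 0.0838889 m^3/s
P = 0.0838889 * (8.4 * 1e5) / 0.68 / 1000 = 103.6

103.6 kW


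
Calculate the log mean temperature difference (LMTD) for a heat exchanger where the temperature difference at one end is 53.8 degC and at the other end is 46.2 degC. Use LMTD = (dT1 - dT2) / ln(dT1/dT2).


LMTD = (dT1 - dT2) / ln(dT1/dT2)
= (53.8 - 46.2) / ln(53.8 / 46.2) = 7.6 / 0.152294 = 49.90

49.90 degC


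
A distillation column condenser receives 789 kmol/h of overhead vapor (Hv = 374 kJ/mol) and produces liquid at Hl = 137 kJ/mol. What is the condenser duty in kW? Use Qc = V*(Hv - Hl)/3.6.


Qc = 789 * (374 - 137) / 3.6 = 789 * 237 / 3.6 = 51940

51940 kW


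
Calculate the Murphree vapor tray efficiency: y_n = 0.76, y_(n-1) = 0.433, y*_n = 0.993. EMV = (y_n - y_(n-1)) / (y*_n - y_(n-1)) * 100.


Murphree vapor efficiency: EMV = (y_n - y_(n-1)) / (y*_n - y_(n-1)) * 100
EMV = (0.76 - 0.433) / (0.993 - 0.433) * 100 = 0.327 / 0.56 * 100 = 58.39

58.39 %


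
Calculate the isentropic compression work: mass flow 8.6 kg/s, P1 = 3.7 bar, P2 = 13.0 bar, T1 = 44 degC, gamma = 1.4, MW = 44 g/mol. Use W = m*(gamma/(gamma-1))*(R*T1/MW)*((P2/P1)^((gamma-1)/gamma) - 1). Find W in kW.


Isentropic work: W = m*(gamma/(gamma-1))*(R*T1/MW)*((P2/P1)^((gamma-1)/gamma) - 1)
T1 = 44 + 273.15 = 317.15 K
Pressure ratio = 13.0 / 3.7 = 3.51351
Exponent = (1.4 - 1)/1.4 = 0.285714
(P2/P1)^exp - 1 = 3.51351^0.285714 - 1 = 0.431944
W = 8.6 * 1.4 / 0.4 * 8.314 * 317.15 / 44 * 0.431944 = 779.1

779.1 kW


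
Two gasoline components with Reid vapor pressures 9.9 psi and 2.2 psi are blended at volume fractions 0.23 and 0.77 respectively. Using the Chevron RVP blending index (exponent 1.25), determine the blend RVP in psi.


Chevron index: RVP_blend = (sum xi*RVPi^1.25)^(1/1.25)
RVP^1.25 terms: 0.23 * 9.9^1.25 + 0.77 * 2.2^1.25 = 6.10208
RVP_blend = 6.10208^(1/1.25) = 4.250

4.250 psi


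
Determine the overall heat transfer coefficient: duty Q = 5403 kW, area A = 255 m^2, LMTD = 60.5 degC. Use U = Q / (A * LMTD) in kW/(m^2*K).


From Q = U*A*LMTD, U = Q / (A * LMTD)
U = 5403 / (255 * 60.5) = 5403 / 15427.5 = 0.3502

0.3502 kW/(m^2*K)


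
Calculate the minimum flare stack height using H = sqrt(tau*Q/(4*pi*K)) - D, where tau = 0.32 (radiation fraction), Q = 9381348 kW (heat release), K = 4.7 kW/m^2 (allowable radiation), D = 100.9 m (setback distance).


tau*Q/(4*pi*K) = 0.32 * 9381348 / (4 * pi * 4.7) = 50828.5
sqrt(50828.5) = 225.452
H = 225.452 - 100.9 = 124.6

124.6 m


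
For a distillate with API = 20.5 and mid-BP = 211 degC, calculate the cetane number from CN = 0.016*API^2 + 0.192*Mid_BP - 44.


CN = 0.016 * 20.5^2 + 0.192 * 211 - 44
CN = 6.724 + 40.512 - 44 = 3.236

3.236


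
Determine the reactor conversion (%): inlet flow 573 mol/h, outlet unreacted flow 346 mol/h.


X = (F_in - F_out) / F_in * 100
Moles reacted = 573 - 346 = 227
X = 227 / 573 * 100
= 0.3962 * 100
= 39.62 %

39.62 %


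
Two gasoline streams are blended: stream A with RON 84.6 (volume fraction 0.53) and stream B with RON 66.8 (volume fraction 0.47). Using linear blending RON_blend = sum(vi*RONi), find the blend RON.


Linear blending: RON_blend = sum(vi * RONi)
Contribution 1: 0.53 * 84.6 = 44.838
Contribution 2: 0.47 * 66.8 = 31.396
RON_blend = 44.838 + 31.396 = 76.234

76.234


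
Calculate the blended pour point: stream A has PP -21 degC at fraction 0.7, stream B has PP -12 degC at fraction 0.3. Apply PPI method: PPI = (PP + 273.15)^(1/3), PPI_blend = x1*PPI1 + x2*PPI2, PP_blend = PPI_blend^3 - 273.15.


PPI_1 = (-21 + 273.15)^(1/3) = 6.317613
PPI_2 = (-12 + 273.15)^(1/3) = 6.391901
PPI_blend = 0.7 * 6.317613 + 0.3 * 6.391901 = 6.339899
PP_blend = 6.339899^3 - 273.15 = 254.8279 - 273.15 = -18.32

-18.32 degC


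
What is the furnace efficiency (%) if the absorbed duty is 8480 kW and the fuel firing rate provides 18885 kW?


Furnace efficiency = Q_absorbed / Q_fuel * 100
= 8480 / 18885 * 100 = 44.90

44.90 %


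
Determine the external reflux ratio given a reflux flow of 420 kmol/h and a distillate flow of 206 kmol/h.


Reflux ratio definition: R = L / D (liquid returned / distillate withdrawn)
L = 420 kmol/h, D = 206 kmol/h
R = 420 / 206 = 2.039

2.039


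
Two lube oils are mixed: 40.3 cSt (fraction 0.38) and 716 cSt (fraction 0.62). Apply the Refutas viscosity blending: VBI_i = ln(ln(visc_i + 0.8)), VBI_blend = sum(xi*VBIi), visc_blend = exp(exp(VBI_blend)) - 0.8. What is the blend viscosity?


Refutas method: VBN_i = 14.534*ln(ln(visc_i + 0.8)) + 10.975, blended linearly by mass fraction; since VBN is linear in VBI_i = ln(ln(visc_i + 0.8)) and the fractions sum to 1, blend VBI directly: visc = exp(exp(VBI_blend)) - 0.8
VBI_1 = ln(ln(40.3 + 0.8)) = 1.31265
VBI_2 = ln(ln(716 + 0.8)) = 1.88324
VBI_blend = 0.38 * 1.31265 + 0.62 * 1.88324 = 1.66642
visc_blend = exp(exp(1.66642)) - 0.8 = 198.2

198.2 cSt


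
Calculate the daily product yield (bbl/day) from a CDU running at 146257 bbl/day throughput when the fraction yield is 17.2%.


Crude throughput = 146257 bbl/day
Fraction yield = 17.2%
yield = throughput * fraction / 100
yield = 146257 * 17.2 / 100 = 25156.204

25156.204 bbl/day


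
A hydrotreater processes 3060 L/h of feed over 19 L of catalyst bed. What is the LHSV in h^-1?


LHSV = volumetric feed rate / catalyst volume
= 3060 L/h / 19 L
= 161.1 h^-1

161.1 h^-1


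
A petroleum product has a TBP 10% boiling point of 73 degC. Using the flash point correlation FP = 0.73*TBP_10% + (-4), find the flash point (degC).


FP = 0.73 * 73 + (-4) = 49.29

49.29 degC


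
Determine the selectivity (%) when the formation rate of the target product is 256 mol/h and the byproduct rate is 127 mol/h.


Selectivity = desired / (desired + undesired) * 100
Total products = 256 + 127 = 383 mol/h
S = 256 / 383 * 100
= 0.6684 * 100
= 66.84 %

66.84 %


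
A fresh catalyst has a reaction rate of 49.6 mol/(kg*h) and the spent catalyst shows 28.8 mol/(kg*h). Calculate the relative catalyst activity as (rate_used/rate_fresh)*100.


Activity (%) = (rate_used / rate_fresh) * 100
rate_used = 28.8, rate_fresh = 49.6
= (28.8 / 49.6) * 100
= 0.5806 * 100 = 58.06

58.06 %


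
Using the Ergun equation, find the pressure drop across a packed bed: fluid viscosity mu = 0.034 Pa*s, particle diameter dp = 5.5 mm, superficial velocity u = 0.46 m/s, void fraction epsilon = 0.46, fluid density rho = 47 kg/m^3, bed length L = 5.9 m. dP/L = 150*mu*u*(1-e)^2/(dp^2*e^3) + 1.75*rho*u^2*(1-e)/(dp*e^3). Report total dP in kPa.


dp = 5.5 mm = 0.0055 m
Viscous term = 150*0.034*0.46*(1-0.46)^2 / (0.0055^2*0.46^3) = 232336
Inertial term = 1.75*47*0.46^2*(1-0.46) / (0.0055*0.46^3) = 17555.3
dP/L = 232336 + 17555.3 = 249891 Pa/m
dP = 249891 * 5.9 / 1000 = 1474 kPa

1474 kPa


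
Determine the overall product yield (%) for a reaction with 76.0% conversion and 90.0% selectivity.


Overall yield = conversion (%) * selectivity (%) / 100
Conversion = 76.0%, Selectivity = 90.0%
Y = 76.0 * 90.0 / 100
= 68.4 %

68.4 %


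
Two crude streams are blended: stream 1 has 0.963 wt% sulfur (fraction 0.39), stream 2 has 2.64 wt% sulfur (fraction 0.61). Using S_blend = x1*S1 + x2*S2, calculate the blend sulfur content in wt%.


Linear sulfur blending: S_blend = x1*S1 + x2*S2
Contribution 1: 0.39 * 0.963 = 0.37557 wt%
Contribution 2: 0.61 * 2.64 = 1.6104 wt%
S_blend = 0.37557 + 1.6104 = 1.98597

1.98597 wt%


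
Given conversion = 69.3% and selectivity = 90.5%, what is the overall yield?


Overall yield = conversion (%) * selectivity (%) / 100
Conversion = 69.3%, Selectivity = 90.5%
Y = 69.3 * 90.5 / 100
= 62.7165 %

62.7165 %


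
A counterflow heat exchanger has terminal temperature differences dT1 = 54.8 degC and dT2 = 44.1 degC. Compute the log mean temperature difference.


LMTD = (dT1 - dT2) / ln(dT1/dT2)
= (54.8 - 44.1) / ln(54.8 / 44.1) = 10.7 / 0.21723 = 49.26

49.26 degC


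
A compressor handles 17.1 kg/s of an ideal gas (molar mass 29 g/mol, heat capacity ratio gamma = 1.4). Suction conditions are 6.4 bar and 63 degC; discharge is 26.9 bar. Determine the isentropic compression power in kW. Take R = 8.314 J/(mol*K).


Isentropic work: W = m*(gamma/(gamma-1))*(R*T1/MW)*((P2/P1)^((gamma-1)/gamma) - 1)
T1 = 63 + 273.15 = 336.15 K
Pressure ratio = 26.9 / 6.4 = 4.20312
Exponent = (1.4 - 1)/1.4 = 0.285714
(P2/P1)^exp - 1 = 4.20312^0.285714 - 1 = 0.507173
W = 17.1 * 1.4 / 0.4 * 8.314 * 336.15 / 29 * 0.507173 = 2925

2925 kW


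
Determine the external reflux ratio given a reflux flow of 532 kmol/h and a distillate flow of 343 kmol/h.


Reflux ratio definition: R = L / D (liquid returned / distillate withdrawn)
L = 532 kmol/h, D = 343 kmol/h
R = 532 / 343 = 1.551

1.551


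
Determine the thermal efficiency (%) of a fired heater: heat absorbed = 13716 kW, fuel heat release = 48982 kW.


Furnace efficiency = Q_absorbed / Q_fuel * 100
= 13716 / 48982 * 100 = 28.00

28.00 %


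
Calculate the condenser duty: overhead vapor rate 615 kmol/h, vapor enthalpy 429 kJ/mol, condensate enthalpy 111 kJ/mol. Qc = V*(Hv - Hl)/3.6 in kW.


Qc = 615 * (429 - 111) / 3.6 = 615 * 318 / 3.6 = 54320

54320 kW


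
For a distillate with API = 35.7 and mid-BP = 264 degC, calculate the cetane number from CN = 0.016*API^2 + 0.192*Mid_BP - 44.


CN = 0.016 * 35.7^2 + 0.192 * 264 - 44
CN = 20.39184 + 50.688 - 44 = 27.07984

27.07984


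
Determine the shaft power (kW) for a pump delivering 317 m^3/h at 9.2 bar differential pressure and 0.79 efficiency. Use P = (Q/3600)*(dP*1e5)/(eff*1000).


Q = 317 / 3600 = 0.0880556 m^3/s
P = 0.0880556 * (9.2 * 1e5) / 0.79 / 1000 = 102.5

102.5 kW


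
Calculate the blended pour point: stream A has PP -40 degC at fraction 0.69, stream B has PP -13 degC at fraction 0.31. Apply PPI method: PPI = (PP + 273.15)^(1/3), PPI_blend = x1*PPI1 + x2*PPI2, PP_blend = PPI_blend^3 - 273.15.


PPI_1 = (-40 + 273.15)^(1/3) = 6.15477
PPI_2 = (-13 + 273.15)^(1/3) = 6.383731
PPI_blend = 0.69 * 6.15477 + 0.31 * 6.383731 = 6.225748
PP_blend = 6.225748^3 - 273.15 = 241.3096 - 273.15 = -31.84

-31.84 degC


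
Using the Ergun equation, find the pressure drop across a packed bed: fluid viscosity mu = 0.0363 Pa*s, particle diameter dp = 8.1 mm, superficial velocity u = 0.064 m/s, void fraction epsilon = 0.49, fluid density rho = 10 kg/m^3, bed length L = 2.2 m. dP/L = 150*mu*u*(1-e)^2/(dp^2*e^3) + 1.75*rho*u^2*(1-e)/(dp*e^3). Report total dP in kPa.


dp = 8.1 mm = 0.0081 m
Viscous term = 150*0.0363*0.064*(1-0.49)^2 / (0.0081^2*0.49^3) = 11742.5
Inertial term = 1.75*10*0.064^2*(1-0.49) / (0.0081*0.49^3) = 38.3614
dP/L = 11742.5 + 38.3614 = 11780.9 Pa/m
dP = 11780.9 * 2.2 / 1000 = 25.92 kPa

25.92 kPa


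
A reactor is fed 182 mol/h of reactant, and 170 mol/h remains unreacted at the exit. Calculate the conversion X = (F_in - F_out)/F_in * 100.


X = (F_in - F_out) / F_in * 100
Moles reacted = 182 - 170 = 12
X = 12 / 182 * 100
= 0.06593 * 100
= 6.593 %

6.593 %


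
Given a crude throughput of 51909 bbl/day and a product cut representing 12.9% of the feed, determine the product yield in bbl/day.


Crude throughput = 51909 bbl/day
Fraction yield = 12.9%
yield = throughput * fraction / 100
yield = 51909 * 12.9 / 100 = 6696.261

6696.261 bbl/day


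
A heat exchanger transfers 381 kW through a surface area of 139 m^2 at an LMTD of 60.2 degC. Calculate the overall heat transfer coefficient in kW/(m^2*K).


From Q = U*A*LMTD, U = Q / (A * LMTD)
U = 381 / (139 * 60.2) = 381 / 8367.8 = 0.04553

0.04553 kW/(m^2*K)


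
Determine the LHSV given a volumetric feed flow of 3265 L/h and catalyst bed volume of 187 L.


LHSV = volumetric feed rate / catalyst volume
= 3265 L/h / 187 L
= 17.46 h^-1

17.46 h^-1


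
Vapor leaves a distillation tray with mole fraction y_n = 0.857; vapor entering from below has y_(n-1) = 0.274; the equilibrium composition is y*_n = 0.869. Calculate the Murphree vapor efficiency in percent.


Murphree vapor efficiency: EMV = (y_n - y_(n-1)) / (y*_n - y_(n-1)) * 100
EMV = (0.857 - 0.274) / (0.869 - 0.274) * 100 = 0.583 / 0.595 * 100 = 97.98

97.98 %


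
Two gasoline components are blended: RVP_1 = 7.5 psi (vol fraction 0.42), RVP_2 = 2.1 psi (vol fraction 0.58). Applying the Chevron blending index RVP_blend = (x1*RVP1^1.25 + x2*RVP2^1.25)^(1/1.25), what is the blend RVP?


Chevron index: RVP_blend = (sum xi*RVPi^1.25)^(1/1.25)
RVP^1.25 terms: 0.42 * 7.5^1.25 + 0.58 * 2.1^1.25 = 6.67909
RVP_blend = 6.67909^(1/1.25) = 4.569

4.569 psi


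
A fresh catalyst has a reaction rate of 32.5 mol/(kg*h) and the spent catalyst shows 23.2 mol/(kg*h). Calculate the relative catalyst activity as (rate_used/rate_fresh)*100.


Activity (%) = (rate_used / rate_fresh) * 100
rate_used = 23.2, rate_fresh = 32.5
= (23.2 / 32.5) * 100
= 0.7138 * 100 = 71.38

71.38 %


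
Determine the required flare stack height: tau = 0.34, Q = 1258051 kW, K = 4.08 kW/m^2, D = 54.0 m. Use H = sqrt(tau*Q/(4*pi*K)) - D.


tau*Q/(4*pi*K) = 0.34 * 1258051 / (4 * pi * 4.08) = 8342.71
sqrt(8342.71) = 91.3384
H = 91.3384 - 54.0 = 37.34

37.34 m


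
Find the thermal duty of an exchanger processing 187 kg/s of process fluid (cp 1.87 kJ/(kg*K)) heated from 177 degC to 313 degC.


Q = m_dot * cp * delta_T
delta_T = 313 - 177 = 136 K
Q = 187 * 1.87 * 136
= 349.69 * 136
= 47557.84 kW

47557.84 kW


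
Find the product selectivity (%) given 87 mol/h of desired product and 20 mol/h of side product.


Selectivity = desired / (desired + undesired) * 100
Total products = 87 + 20 = 107 mol/h
S = 87 / 107 * 100
= 0.8131 * 100
= 81.31 %

81.31 %


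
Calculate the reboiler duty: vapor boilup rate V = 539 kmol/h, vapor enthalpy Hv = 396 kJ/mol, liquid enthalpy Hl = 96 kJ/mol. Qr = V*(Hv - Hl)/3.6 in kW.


Qr = 539 * (396 - 96) / 3.6 = 539 * 300 / 3.6 = 44920

44920 kW


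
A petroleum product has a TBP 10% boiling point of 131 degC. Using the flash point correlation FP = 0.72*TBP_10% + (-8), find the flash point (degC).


FP = 0.72 * 131 + (-8) = 86.32

86.32 degC


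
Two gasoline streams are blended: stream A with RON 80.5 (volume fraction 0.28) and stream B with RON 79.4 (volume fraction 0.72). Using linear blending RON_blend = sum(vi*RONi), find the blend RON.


Linear blending: RON_blend = sum(vi * RONi)
Contribution 1: 0.28 * 80.5 = 22.54
Contribution 2: 0.72 * 79.4 = 57.168
RON_blend = 22.54 + 57.168 = 79.708

79.708


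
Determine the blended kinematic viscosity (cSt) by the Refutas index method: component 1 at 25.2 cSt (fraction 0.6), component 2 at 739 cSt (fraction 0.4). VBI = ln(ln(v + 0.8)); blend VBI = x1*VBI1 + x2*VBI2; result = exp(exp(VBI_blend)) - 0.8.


Refutas method: VBN_i = 14.534*ln(ln(visc_i + 0.8)) + 10.975, blended linearly by mass fraction; since VBN is linear in VBI_i = ln(ln(visc_i + 0.8)) and the fractions sum to 1, blend VBI directly: visc = exp(exp(VBI_blend)) - 0.8
VBI_1 = ln(ln(25.2 + 0.8)) = 1.18114
VBI_2 = ln(ln(739 + 0.8)) = 1.88804
VBI_blend = 0.6 * 1.18114 + 0.4 * 1.88804 = 1.4639
visc_blend = exp(exp(1.4639)) - 0.8 = 74.60

74.60 cSt


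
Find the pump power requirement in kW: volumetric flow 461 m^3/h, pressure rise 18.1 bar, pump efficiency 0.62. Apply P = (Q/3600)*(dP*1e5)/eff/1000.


Q = 461 / 3600 = 0.128056 m^3/s
P = 0.128056 * (18.1 * 1e5) / 0.62 / 1000 = 373.8

373.8 kW


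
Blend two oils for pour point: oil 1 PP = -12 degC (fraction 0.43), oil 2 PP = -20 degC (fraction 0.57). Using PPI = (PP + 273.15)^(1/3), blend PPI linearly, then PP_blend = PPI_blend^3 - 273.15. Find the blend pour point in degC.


PPI_1 = (-12 + 273.15)^(1/3) = 6.391901
PPI_2 = (-20 + 273.15)^(1/3) = 6.325953
PPI_blend = 0.43 * 6.391901 + 0.57 * 6.325953 = 6.354311
PP_blend = 6.354311^3 - 273.15 = 256.5697 - 273.15 = -16.58

-16.58 degC


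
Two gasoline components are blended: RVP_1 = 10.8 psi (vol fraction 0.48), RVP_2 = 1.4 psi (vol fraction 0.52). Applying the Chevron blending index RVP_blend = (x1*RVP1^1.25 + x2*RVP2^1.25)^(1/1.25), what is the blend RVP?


Chevron index: RVP_blend = (sum xi*RVPi^1.25)^(1/1.25)
RVP^1.25 terms: 0.48 * 10.8^1.25 + 0.52 * 1.4^1.25 = 10.1896
RVP_blend = 10.1896^(1/1.25) = 6.405

6.405 psi


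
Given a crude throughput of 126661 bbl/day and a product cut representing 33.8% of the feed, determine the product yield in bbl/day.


Crude throughput = 126661 bbl/day
Fraction yield = 33.8%
yield = throughput * fraction / 100
yield = 126661 * 33.8 / 100 = 42811.418

42811.418 bbl/day


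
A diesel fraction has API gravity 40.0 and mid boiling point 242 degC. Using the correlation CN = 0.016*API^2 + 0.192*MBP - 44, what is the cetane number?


CN = 0.016 * 40.0^2 + 0.192 * 242 - 44
CN = 25.6 + 46.464 - 44 = 28.064

28.064


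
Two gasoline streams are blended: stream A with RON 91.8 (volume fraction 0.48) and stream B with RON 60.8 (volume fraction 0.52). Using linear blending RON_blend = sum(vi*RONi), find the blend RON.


Linear blending: RON_blend = sum(vi * RONi)
Contribution 1: 0.48 * 91.8 = 44.064
Contribution 2: 0.52 * 60.8 = 31.616
RON_blend = 44.064 + 31.616 = 75.68

75.68


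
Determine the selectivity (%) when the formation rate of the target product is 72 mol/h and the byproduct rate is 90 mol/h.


Selectivity = desired / (desired + undesired) * 100
Total products = 72 + 90 = 162 mol/h
S = 72 / 162 * 100
= 0.4444 * 100
= 44.44 %

44.44 %


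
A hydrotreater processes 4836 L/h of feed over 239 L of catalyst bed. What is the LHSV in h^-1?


LHSV = volumetric feed rate / catalyst volume
= 4836 L/h / 239 L
= 20.23 h^-1

20.23 h^-1


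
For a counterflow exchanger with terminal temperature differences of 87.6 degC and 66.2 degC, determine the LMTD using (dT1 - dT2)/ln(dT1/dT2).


LMTD = (dT1 - dT2) / ln(dT1/dT2)
= (87.6 - 66.2) / ln(87.6 / 66.2) = 21.4 / 0.280101 = 76.40

76.40 degC


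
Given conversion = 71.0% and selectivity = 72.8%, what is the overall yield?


Overall yield = conversion (%) * selectivity (%) / 100
Conversion = 71.0%, Selectivity = 72.8%
Y = 71.0 * 72.8 / 100
= 51.688 %

51.688 %


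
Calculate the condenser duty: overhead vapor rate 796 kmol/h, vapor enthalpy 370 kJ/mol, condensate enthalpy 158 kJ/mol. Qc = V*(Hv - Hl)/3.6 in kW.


Qc = 796 * (370 - 158) / 3.6 = 796 * 212 / 3.6 = 46880

46880 kW


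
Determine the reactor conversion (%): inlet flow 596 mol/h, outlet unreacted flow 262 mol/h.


X = (F_in - F_out) / F_in * 100
Moles reacted = 596 - 262 = 334
X = 334 / 596 * 100
= 0.5604 * 100
= 56.04 %

56.04 %


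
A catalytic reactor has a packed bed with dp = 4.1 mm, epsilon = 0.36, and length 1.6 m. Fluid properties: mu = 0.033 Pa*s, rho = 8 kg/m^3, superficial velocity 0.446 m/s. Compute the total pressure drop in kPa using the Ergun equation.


dp = 4.1 mm = 0.0041 m
Viscous term = 150*0.033*0.446*(1-0.36)^2 / (0.0041^2*0.36^3) = 1152990
Inertial term = 1.75*8*0.446^2*(1-0.36) / (0.0041*0.36^3) = 9317.22
dP/L = 1152990 + 9317.22 = 1162310 Pa/m
dP = 1162310 * 1.6 / 1000 = 1860 kPa

1860 kPa


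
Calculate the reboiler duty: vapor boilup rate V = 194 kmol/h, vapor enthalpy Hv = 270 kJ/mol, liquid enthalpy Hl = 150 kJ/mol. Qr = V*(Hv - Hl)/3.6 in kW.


Qr = 194 * (270 - 150) / 3.6 = 194 * 120 / 3.6 = 6467

6467 kW


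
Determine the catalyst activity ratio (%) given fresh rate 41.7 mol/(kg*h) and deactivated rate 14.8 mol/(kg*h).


Activity (%) = (rate_used / rate_fresh) * 100
rate_used = 14.8, rate_fresh = 41.7
= (14.8 / 41.7) * 100
= 0.3549 * 100 = 35.49

35.49 %


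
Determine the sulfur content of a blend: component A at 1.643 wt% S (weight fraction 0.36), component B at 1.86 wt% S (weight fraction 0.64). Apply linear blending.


Linear sulfur blending: S_blend = x1*S1 + x2*S2
Contribution 1: 0.36 * 1.643 = 0.59148 wt%
Contribution 2: 0.64 * 1.86 = 1.1904 wt%
S_blend = 0.59148 + 1.1904 = 1.78188

1.78188 wt%


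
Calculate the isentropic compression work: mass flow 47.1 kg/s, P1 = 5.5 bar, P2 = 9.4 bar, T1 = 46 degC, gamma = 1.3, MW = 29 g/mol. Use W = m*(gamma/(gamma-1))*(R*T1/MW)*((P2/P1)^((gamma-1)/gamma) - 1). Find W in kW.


Isentropic work: W = m*(gamma/(gamma-1))*(R*T1/MW)*((P2/P1)^((gamma-1)/gamma) - 1)
T1 = 46 + 273.15 = 319.15 K
Pressure ratio = 9.4 / 5.5 = 1.70909
Exponent = (1.3 - 1)/1.3 = 0.230769
(P2/P1)^exp - 1 = 1.70909^0.230769 - 1 = 0.131657
W = 47.1 * 1.3 / 0.3 * 8.314 * 319.15 / 29 * 0.131657 = 2459

2459 kW


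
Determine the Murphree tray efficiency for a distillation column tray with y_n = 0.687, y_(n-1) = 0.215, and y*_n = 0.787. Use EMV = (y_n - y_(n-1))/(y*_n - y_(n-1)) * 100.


Murphree vapor efficiency: EMV = (y_n - y_(n-1)) / (y*_n - y_(n-1)) * 100
EMV = (0.687 - 0.215) / (0.787 - 0.215) * 100 = 0.472 / 0.572 * 100 = 82.52

82.52 %


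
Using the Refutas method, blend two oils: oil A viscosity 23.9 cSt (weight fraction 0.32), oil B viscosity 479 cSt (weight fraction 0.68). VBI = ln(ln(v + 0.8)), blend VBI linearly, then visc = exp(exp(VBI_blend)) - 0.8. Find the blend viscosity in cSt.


Refutas method: VBN_i = 14.534*ln(ln(visc_i + 0.8)) + 10.975, blended linearly by mass fraction; since VBN is linear in VBI_i = ln(ln(visc_i + 0.8)) and the fractions sum to 1, blend VBI directly: visc = exp(exp(VBI_blend)) - 0.8
VBI_1 = ln(ln(23.9 + 0.8)) = 1.16527
VBI_2 = ln(ln(479 + 0.8)) = 1.82024
VBI_blend = 0.32 * 1.16527 + 0.68 * 1.82024 = 1.61065
visc_blend = exp(exp(1.61065)) - 0.8 = 148.5

148.5 cSt


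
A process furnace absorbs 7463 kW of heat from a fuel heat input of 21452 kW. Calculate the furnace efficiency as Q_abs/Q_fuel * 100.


Furnace efficiency = Q_absorbed / Q_fuel * 100
= 7463 / 21452 * 100 = 34.79

34.79 %


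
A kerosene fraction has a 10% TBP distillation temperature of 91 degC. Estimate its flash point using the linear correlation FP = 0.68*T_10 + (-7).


FP = 0.68 * 91 + (-7) = 54.88

54.88 degC


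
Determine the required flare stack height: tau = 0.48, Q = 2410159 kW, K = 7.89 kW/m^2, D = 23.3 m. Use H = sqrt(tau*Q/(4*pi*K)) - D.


tau*Q/(4*pi*K) = 0.48 * 2410159 / (4 * pi * 7.89) = 11668.1
sqrt(11668.1) = 108.019
H = 108.019 - 23.3 = 84.72

84.72 m


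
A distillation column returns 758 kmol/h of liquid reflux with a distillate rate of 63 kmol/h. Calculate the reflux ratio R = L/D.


Reflux ratio definition: R = L / D (liquid returned / distillate withdrawn)
L = 758 kmol/h, D = 63 kmol/h
R = 758 / 63 = 12.03

12.03


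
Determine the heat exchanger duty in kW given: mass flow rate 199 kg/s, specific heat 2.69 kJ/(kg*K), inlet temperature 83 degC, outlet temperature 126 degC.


Q = m_dot * cp * delta_T
delta_T = 126 - 83 = 43 K
Q = 199 * 2.69 * 43
= 535.31 * 43
= 23018.33 kW

23018.33 kW


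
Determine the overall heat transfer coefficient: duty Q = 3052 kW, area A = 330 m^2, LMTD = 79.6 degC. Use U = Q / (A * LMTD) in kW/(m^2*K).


From Q = U*A*LMTD, U = Q / (A * LMTD)
U = 3052 / (330 * 79.6) = 3052 / 26268 = 0.1162

0.1162 kW/(m^2*K)


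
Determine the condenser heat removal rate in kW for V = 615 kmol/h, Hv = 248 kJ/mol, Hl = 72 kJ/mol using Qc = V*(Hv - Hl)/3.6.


Qc = 615 * (248 - 72) / 3.6 = 615 * 176 / 3.6 = 30070

30070 kW


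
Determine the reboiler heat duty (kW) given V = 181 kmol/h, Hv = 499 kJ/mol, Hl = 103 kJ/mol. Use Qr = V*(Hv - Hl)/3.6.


Qr = 181 * (499 - 103) / 3.6 = 181 * 396 / 3.6 = 19910

19910 kW
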